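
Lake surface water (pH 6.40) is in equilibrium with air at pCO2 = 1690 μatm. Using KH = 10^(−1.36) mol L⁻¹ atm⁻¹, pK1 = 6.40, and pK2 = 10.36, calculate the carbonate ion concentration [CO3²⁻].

[CO3²⁻] = 0.00809 μmol/L

[CO2*] = KH · pCO2 = 10^(−1.36) × 1690×10^-6 = 7.377×10^-5 mol/L
α₀ = 1/(1 + K1/[H⁺] + K1K2/[H⁺]²) = 1/(1 + 10^+0.00 + 10^-3.96) = 0.5000
DIC = [CO2*]/α₀ = 7.377×10^-5 / 0.5000 = 0.1476 mmol/L
[CO3²⁻] = α₂·DIC; α₂ = 5.482×10^-5, so [CO3²⁻] = 5.482×10^-5 × 0.1476 = 8.09×10^-6 mmol/L = 0.00809 μmol/L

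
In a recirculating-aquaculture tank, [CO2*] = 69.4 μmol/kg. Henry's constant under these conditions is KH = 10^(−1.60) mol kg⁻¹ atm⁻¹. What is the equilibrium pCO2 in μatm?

pCO2 = 2760 μatm

KH = 10^(−1.60) = 2.512×10^-2 mol kg⁻¹ atm⁻¹
pCO2 = [CO2*]/KH = 69.4×10^-6 / 2.512×10^-2 = 2.76×10^-3 atm = 2760 μatm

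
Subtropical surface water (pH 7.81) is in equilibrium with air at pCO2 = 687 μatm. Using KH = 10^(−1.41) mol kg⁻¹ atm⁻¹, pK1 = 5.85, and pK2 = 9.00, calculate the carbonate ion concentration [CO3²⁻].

[CO3²⁻] = 0.157 mmol/kg

[CO2*] = KH · pCO2 = 10^(−1.41) × 687×10^-6 = 2.673×10^-5 mol/kg
α₀ = 1/(1 + K1/[H⁺] + K1K2/[H⁺]²) = 1/(1 + 10^+1.96 + 10^+0.77) = 0.01019
DIC = [CO2*]/α₀ = 2.673×10^-5 / 0.01019 = 2.622 mmol/kg
[CO3²⁻] = α₂·DIC; α₂ = 0.06003, so [CO3²⁻] = 0.06003 × 2.622 = 0.157 mmol/kg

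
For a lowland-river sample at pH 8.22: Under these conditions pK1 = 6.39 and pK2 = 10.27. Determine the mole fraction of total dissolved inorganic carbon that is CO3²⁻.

α₂ = 1 / (1 + [H⁺]/K2 + [H⁺]²/(K1K2)) = 1 / (1 + 10^+2.05 + 10^+0.22)
   = 1 / (1 + 112.20 + 1.6596) = 1/114.86 = 0.008706

α₂ = 0.00871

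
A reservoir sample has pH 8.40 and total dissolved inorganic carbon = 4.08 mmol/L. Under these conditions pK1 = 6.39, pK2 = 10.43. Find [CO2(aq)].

α₀ = 1 / (1 + K1/[H⁺] + K1K2/[H⁺]²) = 1 / (1 + 10^+2.01 + 10^-0.02)
   = 1 / (1 + 102.33 + 0.95499) = 1/104.28 = 0.009589
[CO2*] = α₀ × DIC = 0.009589 × 4.08 = 0.0391 mmol/L

[CO2*] = 0.0391 mmol/L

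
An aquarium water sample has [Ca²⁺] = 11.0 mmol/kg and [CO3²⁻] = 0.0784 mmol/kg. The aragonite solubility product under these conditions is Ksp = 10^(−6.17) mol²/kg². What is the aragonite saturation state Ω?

Ω = 1.28

Ksp = 10^(−6.17) = 6.761×10^-7
Ω = [Ca²⁺][CO3²⁻]/Ksp = (11.0×10^-3)(0.0784×10^-3) / 6.761×10^-7 = 1.28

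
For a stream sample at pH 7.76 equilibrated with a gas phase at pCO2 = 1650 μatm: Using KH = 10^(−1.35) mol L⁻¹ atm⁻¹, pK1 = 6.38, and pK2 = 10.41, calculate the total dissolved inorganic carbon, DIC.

DIC = 1.85 mmol/L

[CO2*] = KH · pCO2 = 10^(−1.35) × 1650×10^-6 = 7.370×10^-5 mol/L
α₀ = 1/(1 + K1/[H⁺] + K1K2/[H⁺]²) = 1/(1 + 10^+1.38 + 10^-1.27) = 0.03993
DIC = [CO2*]/α₀ = 7.370×10^-5 / 0.03993 = 1.85 mmol/L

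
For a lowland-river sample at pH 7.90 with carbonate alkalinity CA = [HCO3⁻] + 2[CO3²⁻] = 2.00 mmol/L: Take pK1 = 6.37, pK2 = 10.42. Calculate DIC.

DIC = 2.05 mmol/L

CA = [HCO3⁻] + 2[CO3²⁻] = (α₁ + 2α₂)·DIC
At pH 7.90: [H⁺]/K1 = 10^-1.53 = 0.029512, K2/[H⁺] = 10^-2.52 = 0.0030200
α₁ = 1/(1 + 0.029512 + 0.0030200) = 1/1.0325 = 0.9685; α₂ = α₁·K2/[H⁺] = 0.002925
α₁ + 2α₂ = 0.9743
DIC = CA / (α₁ + 2α₂) = 2.00 / 0.9743 = 2.05 mmol/L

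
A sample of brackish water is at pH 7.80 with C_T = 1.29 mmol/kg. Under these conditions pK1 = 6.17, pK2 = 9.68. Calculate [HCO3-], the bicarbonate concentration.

α₁ = 1 / (1 + [H⁺]/K1 + K2/[H⁺]) = 1 / (1 + 10^-1.63 + 10^-1.88)
   = 1 / (1 + 0.023442 + 0.013183) = 1/1.0366 = 0.9647
[HCO3⁻] = α₁ × DIC = 0.9647 × 1.29 = 1.24 mmol/kg

[HCO3⁻] = 1.24 mmol/kg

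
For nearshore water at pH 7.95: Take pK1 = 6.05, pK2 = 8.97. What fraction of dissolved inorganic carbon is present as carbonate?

α₂ = 1 / (1 + [H⁺]/K2 + [H⁺]²/(K1K2)) = 1 / (1 + 10^+1.02 + 10^-0.88)
   = 1 / (1 + 10.471 + 0.13183) = 1/11.603 = 0.08618

α₂ = 0.0862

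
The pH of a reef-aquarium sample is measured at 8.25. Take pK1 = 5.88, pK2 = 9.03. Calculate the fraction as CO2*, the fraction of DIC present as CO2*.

α₀ = 1 / (1 + K1/[H⁺] + K1K2/[H⁺]²) = 1 / (1 + 10^+2.37 + 10^+1.59)
   = 1 / (1 + 234.42 + 38.905) = 1/274.33 = 0.003645

α₀ = 0.00365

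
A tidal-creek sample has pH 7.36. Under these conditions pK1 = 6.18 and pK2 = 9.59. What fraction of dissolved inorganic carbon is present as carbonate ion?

α₂ = 1 / (1 + [H⁺]/K2 + [H⁺]²/(K1K2)) = 1 / (1 + 10^+2.23 + 10^+1.05)
   = 1 / (1 + 169.82 + 11.220) = 1/182.04 = 0.005493

α₂ = 0.00549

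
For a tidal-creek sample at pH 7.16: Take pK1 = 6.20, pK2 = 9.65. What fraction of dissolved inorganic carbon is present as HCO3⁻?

α₁ = 1 / (1 + [H⁺]/K1 + K2/[H⁺]) = 1 / (1 + 10^-0.96 + 10^-2.49)
   = 1 / (1 + 0.10965 + 0.0032359) = 1/1.1129 = 0.8986

α₁ = 0.899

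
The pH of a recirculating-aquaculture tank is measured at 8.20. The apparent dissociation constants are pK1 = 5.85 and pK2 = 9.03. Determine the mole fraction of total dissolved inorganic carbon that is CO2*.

α₀ = 1 / (1 + K1/[H⁺] + K1K2/[H⁺]²) = 1 / (1 + 10^+2.35 + 10^+1.52)
   = 1 / (1 + 223.87 + 33.113) = 1/257.99 = 0.003876

α₀ = 0.00388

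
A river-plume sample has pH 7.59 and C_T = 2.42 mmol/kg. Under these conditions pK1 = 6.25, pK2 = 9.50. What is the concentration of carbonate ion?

[CO3²⁻] = 0.0281 mmol/kg

α₂ = 1 / (1 + [H⁺]/K2 + [H⁺]²/(K1K2)) = 1 / (1 + 10^+1.91 + 10^+0.57)
   = 1 / (1 + 81.283 + 3.7154) = 1/85.998 = 0.01163
[CO3²⁻] = α₂ × DIC = 0.01163 × 2.42 = 0.0281 mmol/kg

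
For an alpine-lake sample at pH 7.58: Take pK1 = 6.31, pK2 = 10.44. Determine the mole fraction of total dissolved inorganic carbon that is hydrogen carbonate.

α₁ = 1 / (1 + [H⁺]/K1 + K2/[H⁺]) = 1 / (1 + 10^-1.27 + 10^-2.86)
   = 1 / (1 + 0.053703 + 0.0013804) = 1/1.0551 = 0.9478

α₁ = 0.948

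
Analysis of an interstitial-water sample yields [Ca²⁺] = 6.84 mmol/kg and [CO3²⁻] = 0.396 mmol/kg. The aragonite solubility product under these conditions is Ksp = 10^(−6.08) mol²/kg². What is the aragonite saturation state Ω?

Ksp = 10^(−6.08) = 8.318×10^-7
Ω = [Ca²⁺][CO3²⁻]/Ksp = (6.84×10^-3)(0.396×10^-3) / 8.318×10^-7 = 3.26

Ω = 3.26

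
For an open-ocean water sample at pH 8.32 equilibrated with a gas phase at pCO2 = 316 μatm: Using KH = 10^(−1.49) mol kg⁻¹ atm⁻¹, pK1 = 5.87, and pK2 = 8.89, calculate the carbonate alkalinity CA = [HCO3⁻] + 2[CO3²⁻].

CA = 4.43 mmol/kg

[CO2*] = KH · pCO2 = 10^(−1.49) × 316×10^-6 = 1.023×10^-5 mol/kg
α₀ = 1/(1 + K1/[H⁺] + K1K2/[H⁺]²) = 1/(1 + 10^+2.45 + 10^+1.88) = 0.002788
DIC = [CO2*]/α₀ = 1.023×10^-5 / 0.002788 = 3.668 mmol/kg
CA = (α₁ + 2α₂)·DIC = (0.7857 + 2×0.2115) × 3.668 = 4.43 mmol/kg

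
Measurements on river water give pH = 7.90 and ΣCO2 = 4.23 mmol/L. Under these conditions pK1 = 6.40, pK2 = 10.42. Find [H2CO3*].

α₀ = 1 / (1 + K1/[H⁺] + K1K2/[H⁺]²) = 1 / (1 + 10^+1.50 + 10^-1.02)
   = 1 / (1 + 31.623 + 0.095499) = 1/32.718 = 0.03056
[CO2*] = α₀ × DIC = 0.03056 × 4.23 = 0.129 mmol/L

[CO2*] = 0.129 mmol/L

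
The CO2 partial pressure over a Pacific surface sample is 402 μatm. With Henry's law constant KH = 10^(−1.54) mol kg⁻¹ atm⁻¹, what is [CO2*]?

[CO2*] = 11.6 μmol/kg

KH = 10^(−1.54) = 2.884×10^-2 mol kg⁻¹ atm⁻¹
[CO2*] = KH · pCO2 = 2.884×10^-2 × 402×10^-6 atm = 1.16×10^-5 mol/kg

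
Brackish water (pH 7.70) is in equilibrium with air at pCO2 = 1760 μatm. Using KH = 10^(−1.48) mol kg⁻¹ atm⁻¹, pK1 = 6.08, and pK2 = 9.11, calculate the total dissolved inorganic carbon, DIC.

[CO2*] = KH · pCO2 = 10^(−1.48) × 1760×10^-6 = 5.828×10^-5 mol/kg
α₀ = 1/(1 + K1/[H⁺] + K1K2/[H⁺]²) = 1/(1 + 10^+1.62 + 10^+0.21) = 0.02257
DIC = [CO2*]/α₀ = 5.828×10^-5 / 0.02257 = 2.58 mmol/kg

DIC = 2.58 mmol/kg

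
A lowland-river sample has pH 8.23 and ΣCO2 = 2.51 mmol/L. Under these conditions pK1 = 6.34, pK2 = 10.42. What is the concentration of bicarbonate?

α₁ = 1 / (1 + [H⁺]/K1 + K2/[H⁺]) = 1 / (1 + 10^-1.89 + 10^-2.19)
   = 1 / (1 + 0.012882 + 0.0064565) = 1/1.0193 = 0.9810
[HCO3⁻] = α₁ × DIC = 0.9810 × 2.51 = 2.46 mmol/L

[HCO3⁻] = 2.46 mmol/L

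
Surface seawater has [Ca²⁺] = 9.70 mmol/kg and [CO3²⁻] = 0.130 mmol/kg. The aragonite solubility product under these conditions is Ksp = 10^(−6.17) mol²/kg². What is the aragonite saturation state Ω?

Ksp = 10^(−6.17) = 6.761×10^-7
Ω = [Ca²⁺][CO3²⁻]/Ksp = (9.70×10^-3)(0.130×10^-3) / 6.761×10^-7 = 1.87

Ω = 1.87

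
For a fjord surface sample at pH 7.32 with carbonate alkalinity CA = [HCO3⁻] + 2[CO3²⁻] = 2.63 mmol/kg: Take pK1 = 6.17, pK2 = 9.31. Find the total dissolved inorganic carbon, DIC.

DIC = 2.79 mmol/kg

CA = [HCO3⁻] + 2[CO3²⁻] = (α₁ + 2α₂)·DIC
At pH 7.32: [H⁺]/K1 = 10^-1.15 = 0.070795, K2/[H⁺] = 10^-1.99 = 0.010233
α₁ = 1/(1 + 0.070795 + 0.010233) = 1/1.0810 = 0.9250; α₂ = α₁·K2/[H⁺] = 0.009466
α₁ + 2α₂ = 0.9440
DIC = CA / (α₁ + 2α₂) = 2.63 / 0.9440 = 2.79 mmol/kg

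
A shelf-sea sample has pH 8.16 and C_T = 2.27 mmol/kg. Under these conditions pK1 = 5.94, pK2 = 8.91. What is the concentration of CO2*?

[CO2*] = 11.6 μmol/kg

α₀ = 1 / (1 + K1/[H⁺] + K1K2/[H⁺]²) = 1 / (1 + 10^+2.22 + 10^+1.47)
   = 1 / (1 + 165.96 + 29.512) = 1/196.47 = 0.005090
[CO2*] = α₀ × DIC = 0.005090 × 2.27 = 0.0116 mmol/kg = 11.6 μmol/kg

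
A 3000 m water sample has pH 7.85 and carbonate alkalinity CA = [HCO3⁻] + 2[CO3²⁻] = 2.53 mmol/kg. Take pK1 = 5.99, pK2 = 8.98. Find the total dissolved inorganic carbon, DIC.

DIC = 2.40 mmol/kg

CA = [HCO3⁻] + 2[CO3²⁻] = (α₁ + 2α₂)·DIC
At pH 7.85: [H⁺]/K1 = 10^-1.86 = 0.013804, K2/[H⁺] = 10^-1.13 = 0.074131
α₁ = 1/(1 + 0.013804 + 0.074131) = 1/1.0879 = 0.9192; α₂ = α₁·K2/[H⁺] = 0.06814
α₁ + 2α₂ = 1.0555
DIC = CA / (α₁ + 2α₂) = 2.53 / 1.0555 = 2.40 mmol/kg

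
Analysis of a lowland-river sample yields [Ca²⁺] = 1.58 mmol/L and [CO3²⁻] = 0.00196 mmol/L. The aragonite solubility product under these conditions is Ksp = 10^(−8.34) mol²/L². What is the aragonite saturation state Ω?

Ω = 0.678

Ksp = 10^(−8.34) = 4.571×10^-9
Ω = [Ca²⁺][CO3²⁻]/Ksp = (1.58×10^-3)(0.00196×10^-3) / 4.571×10^-9 = 0.678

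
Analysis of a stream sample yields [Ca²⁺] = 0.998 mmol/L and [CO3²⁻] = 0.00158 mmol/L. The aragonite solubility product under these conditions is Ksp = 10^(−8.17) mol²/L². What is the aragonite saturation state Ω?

Ksp = 10^(−8.17) = 6.761×10^-9
Ω = [Ca²⁺][CO3²⁻]/Ksp = (0.998×10^-3)(0.00158×10^-3) / 6.761×10^-9 = 0.233

Ω = 0.233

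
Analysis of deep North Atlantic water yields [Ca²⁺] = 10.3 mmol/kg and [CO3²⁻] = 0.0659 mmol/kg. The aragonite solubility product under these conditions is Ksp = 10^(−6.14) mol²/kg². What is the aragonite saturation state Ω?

Ω = 0.937

Ksp = 10^(−6.14) = 7.244×10^-7
Ω = [Ca²⁺][CO3²⁻]/Ksp = (10.3×10^-3)(0.0659×10^-3) / 7.244×10^-7 = 0.937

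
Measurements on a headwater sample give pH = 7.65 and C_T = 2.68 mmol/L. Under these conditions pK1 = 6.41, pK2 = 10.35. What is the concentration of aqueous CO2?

[CO2*] = 0.146 mmol/L

α₀ = 1 / (1 + K1/[H⁺] + K1K2/[H⁺]²) = 1 / (1 + 10^+1.24 + 10^-1.46)
   = 1 / (1 + 17.378 + 0.034674) = 1/18.413 = 0.05431
[CO2*] = α₀ × DIC = 0.05431 × 2.68 = 0.146 mmol/L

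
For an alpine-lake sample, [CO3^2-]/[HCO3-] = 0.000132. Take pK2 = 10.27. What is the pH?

pH = 6.39

From K2 = [H⁺][CO3^2-]/[HCO3-]:  pH = pK2 + log₁₀([CO3^2-]/[HCO3-])
log₁₀(0.000132) = -3.879
pH = 10.27 + (-3.879) = 6.39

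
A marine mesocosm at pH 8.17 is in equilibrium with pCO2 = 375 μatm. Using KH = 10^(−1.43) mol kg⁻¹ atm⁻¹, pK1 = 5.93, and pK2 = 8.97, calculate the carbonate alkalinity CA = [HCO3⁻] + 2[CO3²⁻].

[CO2*] = KH · pCO2 = 10^(−1.43) × 375×10^-6 = 1.393×10^-5 mol/kg
α₀ = 1/(1 + K1/[H⁺] + K1K2/[H⁺]²) = 1/(1 + 10^+2.24 + 10^+1.44) = 0.004943
DIC = [CO2*]/α₀ = 1.393×10^-5 / 0.004943 = 2.819 mmol/kg
CA = (α₁ + 2α₂)·DIC = (0.8589 + 2×0.1361) × 2.819 = 3.19 mmol/kg

CA = 3.19 mmol/kg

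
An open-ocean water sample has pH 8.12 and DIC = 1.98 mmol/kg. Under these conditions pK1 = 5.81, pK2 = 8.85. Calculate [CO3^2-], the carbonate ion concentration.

[CO3²⁻] = 0.310 mmol/kg

α₂ = 1 / (1 + [H⁺]/K2 + [H⁺]²/(K1K2)) = 1 / (1 + 10^+0.73 + 10^-1.58)
   = 1 / (1 + 5.3703 + 0.026303) = 1/6.3966 = 0.1563
[CO3²⁻] = α₂ × DIC = 0.1563 × 1.98 = 0.310 mmol/kg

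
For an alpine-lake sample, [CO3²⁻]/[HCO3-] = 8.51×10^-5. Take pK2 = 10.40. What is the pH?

pH = 6.33

From K2 = [H⁺][CO3²⁻]/[HCO3-]:  pH = pK2 + log₁₀([CO3²⁻]/[HCO3-])
log₁₀(8.51×10^-5) = -4.070
pH = 10.40 + (-4.070) = 6.33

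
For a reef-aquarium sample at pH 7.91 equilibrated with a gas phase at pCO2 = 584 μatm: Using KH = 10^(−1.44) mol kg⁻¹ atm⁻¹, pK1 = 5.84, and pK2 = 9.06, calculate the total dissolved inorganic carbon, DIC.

[CO2*] = KH · pCO2 = 10^(−1.44) × 584×10^-6 = 2.120×10^-5 mol/kg
α₀ = 1/(1 + K1/[H⁺] + K1K2/[H⁺]²) = 1/(1 + 10^+2.07 + 10^+0.92) = 0.007886
DIC = [CO2*]/α₀ = 2.120×10^-5 / 0.007886 = 2.69 mmol/kg

DIC = 2.69 mmol/kg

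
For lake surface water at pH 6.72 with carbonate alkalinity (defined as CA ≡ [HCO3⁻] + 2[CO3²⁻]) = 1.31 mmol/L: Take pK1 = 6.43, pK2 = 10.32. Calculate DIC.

DIC = 1.98 mmol/L

CA = [HCO3⁻] + 2[CO3²⁻] = (α₁ + 2α₂)·DIC
At pH 6.72: [H⁺]/K1 = 10^-0.29 = 0.51286, K2/[H⁺] = 10^-3.60 = 0.00025119
α₁ = 1/(1 + 0.51286 + 0.00025119) = 1/1.5131 = 0.6609; α₂ = α₁·K2/[H⁺] = 0.0001660
α₁ + 2α₂ = 0.6612
DIC = CA / (α₁ + 2α₂) = 1.31 / 0.6612 = 1.98 mmol/L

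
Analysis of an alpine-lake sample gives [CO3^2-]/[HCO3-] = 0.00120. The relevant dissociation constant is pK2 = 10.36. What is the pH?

pH = 7.44

From K2 = [H⁺][CO3^2-]/[HCO3-]:  pH = pK2 + log₁₀([CO3^2-]/[HCO3-])
log₁₀(0.00120) = -2.921
pH = 10.36 + (-2.921) = 7.44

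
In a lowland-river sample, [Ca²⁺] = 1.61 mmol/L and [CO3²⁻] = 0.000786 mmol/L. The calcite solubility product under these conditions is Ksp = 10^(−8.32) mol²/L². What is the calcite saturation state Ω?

Ksp = 10^(−8.32) = 4.786×10^-9
Ω = [Ca²⁺][CO3²⁻]/Ksp = (1.61×10^-3)(0.000786×10^-3) / 4.786×10^-9 = 0.264

Ω = 0.264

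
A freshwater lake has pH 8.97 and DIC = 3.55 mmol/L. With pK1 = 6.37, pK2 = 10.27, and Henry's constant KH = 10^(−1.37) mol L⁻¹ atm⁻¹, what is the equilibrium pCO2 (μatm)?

α₀ = 1 / (1 + K1/[H⁺] + K1K2/[H⁺]²) = 1 / (1 + 10^+2.60 + 10^+1.30)
   = 1 / (1 + 398.11 + 19.953) = 1/419.06 = 0.002386
[CO2*] = α₀ × DIC = 0.002386 × 3.55 = 0.008471 mmol/L = 8.471 μmol/L
pCO2 = [CO2*]/KH = 8.471×10^-6 / 4.266×10^-2 = 199 μatm

pCO2 = 199 μatm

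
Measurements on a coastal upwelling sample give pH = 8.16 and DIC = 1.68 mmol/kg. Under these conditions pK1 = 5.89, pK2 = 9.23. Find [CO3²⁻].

α₂ = 1 / (1 + [H⁺]/K2 + [H⁺]²/(K1K2)) = 1 / (1 + 10^+1.07 + 10^-1.20)
   = 1 / (1 + 11.749 + 0.063096) = 1/12.812 = 0.07805
[CO3²⁻] = α₂ × DIC = 0.07805 × 1.68 = 0.131 mmol/kg

[CO3²⁻] = 0.131 mmol/kg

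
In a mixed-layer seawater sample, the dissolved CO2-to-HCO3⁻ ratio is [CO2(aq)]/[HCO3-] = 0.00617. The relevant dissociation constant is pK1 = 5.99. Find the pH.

pH = 8.20

From K1 = [H⁺][HCO3-]/[CO2(aq)]:  pH = pK1 − log₁₀([CO2(aq)]/[HCO3-])
log₁₀(0.00617) = -2.210
pH = 5.99 − (-2.210) = 8.20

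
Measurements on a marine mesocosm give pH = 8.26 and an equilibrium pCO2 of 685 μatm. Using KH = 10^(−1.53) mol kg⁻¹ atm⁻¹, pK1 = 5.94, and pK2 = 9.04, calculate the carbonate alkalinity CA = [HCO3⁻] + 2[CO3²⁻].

CA = 5.63 mmol/kg

[CO2*] = KH · pCO2 = 10^(−1.53) × 685×10^-6 = 2.022×10^-5 mol/kg
α₀ = 1/(1 + K1/[H⁺] + K1K2/[H⁺]²) = 1/(1 + 10^+2.32 + 10^+1.54) = 0.004088
DIC = [CO2*]/α₀ = 2.022×10^-5 / 0.004088 = 4.945 mmol/kg
CA = (α₁ + 2α₂)·DIC = (0.8542 + 2×0.1418) × 4.945 = 5.63 mmol/kg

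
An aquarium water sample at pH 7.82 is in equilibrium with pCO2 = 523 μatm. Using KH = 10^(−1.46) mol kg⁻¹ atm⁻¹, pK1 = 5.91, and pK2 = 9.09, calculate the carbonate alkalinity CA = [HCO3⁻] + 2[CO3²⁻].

[CO2*] = KH · pCO2 = 10^(−1.46) × 523×10^-6 = 1.813×10^-5 mol/kg
α₀ = 1/(1 + K1/[H⁺] + K1K2/[H⁺]²) = 1/(1 + 10^+1.91 + 10^+0.64) = 0.01154
DIC = [CO2*]/α₀ = 1.813×10^-5 / 0.01154 = 1.571 mmol/kg
CA = (α₁ + 2α₂)·DIC = (0.9381 + 2×0.05038) × 1.571 = 1.63 mmol/kg

CA = 1.63 mmol/kg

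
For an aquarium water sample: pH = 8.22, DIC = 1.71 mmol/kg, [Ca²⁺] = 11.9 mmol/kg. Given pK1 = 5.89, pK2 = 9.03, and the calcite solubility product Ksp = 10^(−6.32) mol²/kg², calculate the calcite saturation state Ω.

Ω = 5.68

α₂ = 1 / (1 + [H⁺]/K2 + [H⁺]²/(K1K2)) = 1 / (1 + 10^+0.81 + 10^-1.52)
   = 1 / (1 + 6.4565 + 0.030200) = 1/7.4867 = 0.1336
[CO3²⁻] = α₂ × DIC = 0.1336 × 1.71 = 0.2284 mmol/kg
Ksp = 10^(−6.32) = 4.786×10^-7
Ω = [Ca²⁺][CO3²⁻]/Ksp = (11.9×10^-3)(2.284×10^-4) / 4.786×10^-7 = 5.68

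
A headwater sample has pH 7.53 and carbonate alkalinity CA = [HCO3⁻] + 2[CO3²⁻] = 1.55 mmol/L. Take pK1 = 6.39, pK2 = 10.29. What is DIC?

CA = [HCO3⁻] + 2[CO3²⁻] = (α₁ + 2α₂)·DIC
At pH 7.53: [H⁺]/K1 = 10^-1.14 = 0.072444, K2/[H⁺] = 10^-2.76 = 0.0017378
α₁ = 1/(1 + 0.072444 + 0.0017378) = 1/1.0742 = 0.9309; α₂ = α₁·K2/[H⁺] = 0.001618
α₁ + 2α₂ = 0.9342
DIC = CA / (α₁ + 2α₂) = 1.55 / 0.9342 = 1.66 mmol/L

DIC = 1.66 mmol/L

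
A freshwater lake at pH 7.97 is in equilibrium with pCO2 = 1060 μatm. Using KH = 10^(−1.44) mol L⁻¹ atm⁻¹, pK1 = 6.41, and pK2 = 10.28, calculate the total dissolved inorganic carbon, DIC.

DIC = 1.44 mmol/L

[CO2*] = KH · pCO2 = 10^(−1.44) × 1060×10^-6 = 3.849×10^-5 mol/L
α₀ = 1/(1 + K1/[H⁺] + K1K2/[H⁺]²) = 1/(1 + 10^+1.56 + 10^-0.75) = 0.02668
DIC = [CO2*]/α₀ = 3.849×10^-5 / 0.02668 = 1.44 mmol/L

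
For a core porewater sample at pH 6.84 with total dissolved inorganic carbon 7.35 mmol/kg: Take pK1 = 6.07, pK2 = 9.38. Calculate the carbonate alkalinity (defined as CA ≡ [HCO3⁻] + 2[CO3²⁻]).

CA = 6.30 mmol/kg

CA = [HCO3⁻] + 2[CO3²⁻] = (α₁ + 2α₂)·DIC
At pH 6.84: [H⁺]/K1 = 10^-0.77 = 0.16982, K2/[H⁺] = 10^-2.54 = 0.0028840
α₁ = 1/(1 + 0.16982 + 0.0028840) = 1/1.1727 = 0.8527; α₂ = α₁·K2/[H⁺] = 0.002459
α₁ + 2α₂ = 0.8576
CA = 0.8576 × 7.35 = 6.30 mmol/kg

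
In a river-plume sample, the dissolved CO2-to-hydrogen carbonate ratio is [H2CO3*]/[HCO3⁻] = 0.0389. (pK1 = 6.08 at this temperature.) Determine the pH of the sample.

pH = 7.49

From K1 = [H⁺][HCO3⁻]/[H2CO3*]:  pH = pK1 − log₁₀([H2CO3*]/[HCO3⁻])
log₁₀(0.0389) = -1.410
pH = 6.08 − (-1.410) = 7.49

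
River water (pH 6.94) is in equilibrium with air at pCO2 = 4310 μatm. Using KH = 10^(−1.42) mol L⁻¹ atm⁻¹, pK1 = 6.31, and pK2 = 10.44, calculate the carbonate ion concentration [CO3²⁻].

[CO3²⁻] = 0.221 μmol/L

[CO2*] = KH · pCO2 = 10^(−1.42) × 4310×10^-6 = 1.639×10^-4 mol/L
α₀ = 1/(1 + K1/[H⁺] + K1K2/[H⁺]²) = 1/(1 + 10^+0.63 + 10^-2.87) = 0.1899
DIC = [CO2*]/α₀ = 1.639×10^-4 / 0.1899 = 0.8631 mmol/L
[CO3²⁻] = α₂·DIC; α₂ = 0.0002561, so [CO3²⁻] = 0.0002561 × 0.8631 = 0.000221 mmol/L = 0.221 μmol/L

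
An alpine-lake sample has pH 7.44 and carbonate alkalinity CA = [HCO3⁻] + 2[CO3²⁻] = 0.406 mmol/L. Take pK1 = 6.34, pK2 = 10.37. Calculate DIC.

CA = [HCO3⁻] + 2[CO3²⁻] = (α₁ + 2α₂)·DIC
At pH 7.44: [H⁺]/K1 = 10^-1.10 = 0.079433, K2/[H⁺] = 10^-2.93 = 0.0011749
α₁ = 1/(1 + 0.079433 + 0.0011749) = 1/1.0806 = 0.9254; α₂ = α₁·K2/[H⁺] = 0.001087
α₁ + 2α₂ = 0.9276
DIC = CA / (α₁ + 2α₂) = 0.406 / 0.9276 = 0.438 mmol/L

DIC = 0.438 mmol/L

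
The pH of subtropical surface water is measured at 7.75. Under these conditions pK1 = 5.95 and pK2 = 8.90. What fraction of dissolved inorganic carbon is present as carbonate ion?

α₂ = 1 / (1 + [H⁺]/K2 + [H⁺]²/(K1K2)) = 1 / (1 + 10^+1.15 + 10^-0.65)
   = 1 / (1 + 14.125 + 0.22387) = 1/15.349 = 0.06515

α₂ = 0.0651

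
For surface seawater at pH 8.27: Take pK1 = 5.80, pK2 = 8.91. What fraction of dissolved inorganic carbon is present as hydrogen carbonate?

α₁ = 0.811

α₁ = 1 / (1 + [H⁺]/K1 + K2/[H⁺]) = 1 / (1 + 10^-2.47 + 10^-0.64)
   = 1 / (1 + 0.0033884 + 0.22909) = 1/1.2325 = 0.8114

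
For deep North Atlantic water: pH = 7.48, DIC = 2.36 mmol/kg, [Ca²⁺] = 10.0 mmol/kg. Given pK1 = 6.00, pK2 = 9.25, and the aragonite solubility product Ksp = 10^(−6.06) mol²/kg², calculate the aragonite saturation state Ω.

α₂ = 1 / (1 + [H⁺]/K2 + [H⁺]²/(K1K2)) = 1 / (1 + 10^+1.77 + 10^+0.29)
   = 1 / (1 + 58.884 + 1.9498) = 1/61.834 = 0.01617
[CO3²⁻] = α₂ × DIC = 0.01617 × 2.36 = 0.03817 mmol/kg
Ksp = 10^(−6.06) = 8.710×10^-7
Ω = [Ca²⁺][CO3²⁻]/Ksp = (10.0×10^-3)(3.817×10^-5) / 8.710×10^-7 = 0.438

Ω = 0.438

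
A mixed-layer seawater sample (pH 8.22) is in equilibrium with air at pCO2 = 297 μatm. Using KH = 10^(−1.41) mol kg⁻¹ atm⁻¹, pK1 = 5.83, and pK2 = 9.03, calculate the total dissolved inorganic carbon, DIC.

[CO2*] = KH · pCO2 = 10^(−1.41) × 297×10^-6 = 1.155×10^-5 mol/kg
α₀ = 1/(1 + K1/[H⁺] + K1K2/[H⁺]²) = 1/(1 + 10^+2.39 + 10^+1.58) = 0.003515
DIC = [CO2*]/α₀ = 1.155×10^-5 / 0.003515 = 3.29 mmol/kg

DIC = 3.29 mmol/kg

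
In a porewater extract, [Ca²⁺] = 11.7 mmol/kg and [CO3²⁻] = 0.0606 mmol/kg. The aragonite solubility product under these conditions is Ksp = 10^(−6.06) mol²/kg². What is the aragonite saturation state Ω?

Ksp = 10^(−6.06) = 8.710×10^-7
Ω = [Ca²⁺][CO3²⁻]/Ksp = (11.7×10^-3)(0.0606×10^-3) / 8.710×10^-7 = 0.814

Ω = 0.814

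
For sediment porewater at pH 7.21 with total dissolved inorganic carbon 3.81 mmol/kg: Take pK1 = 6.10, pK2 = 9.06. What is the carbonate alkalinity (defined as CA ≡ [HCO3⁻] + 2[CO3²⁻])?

CA = 3.59 mmol/kg

CA = [HCO3⁻] + 2[CO3²⁻] = (α₁ + 2α₂)·DIC
At pH 7.21: [H⁺]/K1 = 10^-1.11 = 0.077625, K2/[H⁺] = 10^-1.85 = 0.014125
α₁ = 1/(1 + 0.077625 + 0.014125) = 1/1.0918 = 0.9160; α₂ = α₁·K2/[H⁺] = 0.01294
α₁ + 2α₂ = 0.9418
CA = 0.9418 × 3.81 = 3.59 mmol/kg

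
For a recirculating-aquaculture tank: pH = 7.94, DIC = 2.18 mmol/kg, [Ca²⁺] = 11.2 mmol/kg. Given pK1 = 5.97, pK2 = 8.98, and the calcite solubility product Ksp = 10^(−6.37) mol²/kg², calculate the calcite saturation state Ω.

Ω = 4.74

α₂ = 1 / (1 + [H⁺]/K2 + [H⁺]²/(K1K2)) = 1 / (1 + 10^+1.04 + 10^-0.93)
   = 1 / (1 + 10.965 + 0.11749) = 1/12.082 = 0.08277
[CO3²⁻] = α₂ × DIC = 0.08277 × 2.18 = 0.1804 mmol/kg
Ksp = 10^(−6.37) = 4.266×10^-7
Ω = [Ca²⁺][CO3²⁻]/Ksp = (11.2×10^-3)(1.804×10^-4) / 4.266×10^-7 = 4.74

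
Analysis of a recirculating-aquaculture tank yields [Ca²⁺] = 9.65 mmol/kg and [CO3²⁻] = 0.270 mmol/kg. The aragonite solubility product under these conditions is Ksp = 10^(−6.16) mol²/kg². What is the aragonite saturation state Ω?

Ω = 3.77

Ksp = 10^(−6.16) = 6.918×10^-7
Ω = [Ca²⁺][CO3²⁻]/Ksp = (9.65×10^-3)(0.270×10^-3) / 6.918×10^-7 = 3.77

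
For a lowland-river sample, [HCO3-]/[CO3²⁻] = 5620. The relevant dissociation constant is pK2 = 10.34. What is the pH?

From K2 = [H⁺][CO3²⁻]/[HCO3-]:  pH = pK2 − log₁₀([HCO3-]/[CO3²⁻])
log₁₀(5620) = +3.750
pH = 10.34 − (+3.750) = 6.59

pH = 6.59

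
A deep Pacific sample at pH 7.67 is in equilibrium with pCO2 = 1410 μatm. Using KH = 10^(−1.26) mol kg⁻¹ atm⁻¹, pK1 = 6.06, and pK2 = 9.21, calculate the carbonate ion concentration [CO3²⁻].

[CO3²⁻] = 0.0910 mmol/kg

[CO2*] = KH · pCO2 = 10^(−1.26) × 1410×10^-6 = 7.749×10^-5 mol/kg
α₀ = 1/(1 + K1/[H⁺] + K1K2/[H⁺]²) = 1/(1 + 10^+1.61 + 10^+0.07) = 0.02330
DIC = [CO2*]/α₀ = 7.749×10^-5 / 0.02330 = 3.325 mmol/kg
[CO3²⁻] = α₂·DIC; α₂ = 0.02738, so [CO3²⁻] = 0.02738 × 3.325 = 0.0910 mmol/kg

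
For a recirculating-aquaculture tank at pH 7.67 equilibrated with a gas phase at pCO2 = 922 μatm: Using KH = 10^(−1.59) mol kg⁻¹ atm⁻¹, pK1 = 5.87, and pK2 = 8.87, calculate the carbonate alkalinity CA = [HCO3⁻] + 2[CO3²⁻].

CA = 1.68 mmol/kg

[CO2*] = KH · pCO2 = 10^(−1.59) × 922×10^-6 = 2.370×10^-5 mol/kg
α₀ = 1/(1 + K1/[H⁺] + K1K2/[H⁺]²) = 1/(1 + 10^+1.80 + 10^+0.60) = 0.01469
DIC = [CO2*]/α₀ = 2.370×10^-5 / 0.01469 = 1.613 mmol/kg
CA = (α₁ + 2α₂)·DIC = (0.9268 + 2×0.05848) × 1.613 = 1.68 mmol/kg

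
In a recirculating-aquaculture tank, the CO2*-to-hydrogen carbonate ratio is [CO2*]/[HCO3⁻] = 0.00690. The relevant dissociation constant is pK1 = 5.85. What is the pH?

pH = 8.01

From K1 = [H⁺][HCO3⁻]/[CO2*]:  pH = pK1 − log₁₀([CO2*]/[HCO3⁻])
log₁₀(0.00690) = -2.161
pH = 5.85 − (-2.161) = 8.01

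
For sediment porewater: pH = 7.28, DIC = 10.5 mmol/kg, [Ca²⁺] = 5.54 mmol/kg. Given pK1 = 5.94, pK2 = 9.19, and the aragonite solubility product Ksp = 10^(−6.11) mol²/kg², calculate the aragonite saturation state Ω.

Ω = 0.871

α₂ = 1 / (1 + [H⁺]/K2 + [H⁺]²/(K1K2)) = 1 / (1 + 10^+1.91 + 10^+0.57)
   = 1 / (1 + 81.283 + 3.7154) = 1/85.998 = 0.01163
[CO3²⁻] = α₂ × DIC = 0.01163 × 10.5 = 0.1221 mmol/kg
Ksp = 10^(−6.11) = 7.762×10^-7
Ω = [Ca²⁺][CO3²⁻]/Ksp = (5.54×10^-3)(1.221×10^-4) / 7.762×10^-7 = 0.871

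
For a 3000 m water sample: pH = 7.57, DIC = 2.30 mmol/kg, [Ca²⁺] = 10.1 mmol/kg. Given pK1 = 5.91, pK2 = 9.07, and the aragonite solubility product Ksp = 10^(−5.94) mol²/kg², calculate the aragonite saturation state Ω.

Ω = 0.607

α₂ = 1 / (1 + [H⁺]/K2 + [H⁺]²/(K1K2)) = 1 / (1 + 10^+1.50 + 10^-0.16)
   = 1 / (1 + 31.623 + 0.69183) = 1/33.315 = 0.03002
[CO3²⁻] = α₂ × DIC = 0.03002 × 2.30 = 0.06904 mmol/kg
Ksp = 10^(−5.94) = 1.148×10^-6
Ω = [Ca²⁺][CO3²⁻]/Ksp = (10.1×10^-3)(6.904×10^-5) / 1.148×10^-6 = 0.607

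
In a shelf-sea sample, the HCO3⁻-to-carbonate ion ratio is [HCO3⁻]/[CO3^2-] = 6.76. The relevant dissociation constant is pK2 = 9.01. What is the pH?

From K2 = [H⁺][CO3^2-]/[HCO3⁻]:  pH = pK2 − log₁₀([HCO3⁻]/[CO3^2-])
log₁₀(6.76) = +0.830
pH = 9.01 − (+0.830) = 8.18

pH = 8.18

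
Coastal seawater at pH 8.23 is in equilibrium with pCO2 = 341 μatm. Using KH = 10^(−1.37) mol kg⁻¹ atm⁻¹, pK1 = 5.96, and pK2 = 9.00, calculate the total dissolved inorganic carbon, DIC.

DIC = 3.18 mmol/kg

[CO2*] = KH · pCO2 = 10^(−1.37) × 341×10^-6 = 1.455×10^-5 mol/kg
α₀ = 1/(1 + K1/[H⁺] + K1K2/[H⁺]²) = 1/(1 + 10^+2.27 + 10^+1.50) = 0.004570
DIC = [CO2*]/α₀ = 1.455×10^-5 / 0.004570 = 3.18 mmol/kg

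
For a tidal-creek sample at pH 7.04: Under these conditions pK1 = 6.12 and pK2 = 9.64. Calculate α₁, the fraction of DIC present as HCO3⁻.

α₁ = 0.891

α₁ = 1 / (1 + [H⁺]/K1 + K2/[H⁺]) = 1 / (1 + 10^-0.92 + 10^-2.60)
   = 1 / (1 + 0.12023 + 0.0025119) = 1/1.1227 = 0.8907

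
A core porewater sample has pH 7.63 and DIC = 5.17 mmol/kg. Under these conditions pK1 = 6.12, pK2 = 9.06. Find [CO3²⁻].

α₂ = 1 / (1 + [H⁺]/K2 + [H⁺]²/(K1K2)) = 1 / (1 + 10^+1.43 + 10^-0.08)
   = 1 / (1 + 26.915 + 0.83176) = 1/28.747 = 0.03479
[CO3²⁻] = α₂ × DIC = 0.03479 × 5.17 = 0.180 mmol/kg

[CO3²⁻] = 0.180 mmol/kg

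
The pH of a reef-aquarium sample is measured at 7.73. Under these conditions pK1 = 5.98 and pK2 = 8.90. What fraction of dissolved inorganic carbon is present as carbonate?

α₂ = 0.0623

α₂ = 1 / (1 + [H⁺]/K2 + [H⁺]²/(K1K2)) = 1 / (1 + 10^+1.17 + 10^-0.58)
   = 1 / (1 + 14.791 + 0.26303) = 1/16.054 = 0.06229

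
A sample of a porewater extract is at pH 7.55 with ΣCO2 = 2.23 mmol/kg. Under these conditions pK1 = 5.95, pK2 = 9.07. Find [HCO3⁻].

α₁ = 1 / (1 + [H⁺]/K1 + K2/[H⁺]) = 1 / (1 + 10^-1.60 + 10^-1.52)
   = 1 / (1 + 0.025119 + 0.030200) = 1/1.0553 = 0.9476
[HCO3⁻] = α₁ × DIC = 0.9476 × 2.23 = 2.11 mmol/kg

[HCO3⁻] = 2.11 mmol/kg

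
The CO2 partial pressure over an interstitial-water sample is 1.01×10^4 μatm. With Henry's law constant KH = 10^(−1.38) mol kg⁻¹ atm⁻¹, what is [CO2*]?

KH = 10^(−1.38) = 4.169×10^-2 mol kg⁻¹ atm⁻¹
[CO2*] = KH · pCO2 = 4.169×10^-2 × 1.01×10^4×10^-6 atm = 4.21×10^-4 mol/kg

[CO2*] = 421 μmol/kg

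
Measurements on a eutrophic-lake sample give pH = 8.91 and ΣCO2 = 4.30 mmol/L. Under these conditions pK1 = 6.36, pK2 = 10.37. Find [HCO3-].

α₁ = 1 / (1 + [H⁺]/K1 + K2/[H⁺]) = 1 / (1 + 10^-2.55 + 10^-1.46)
   = 1 / (1 + 0.0028184 + 0.034674) = 1/1.0375 = 0.9639
[HCO3⁻] = α₁ × DIC = 0.9639 × 4.30 = 4.14 mmol/L

[HCO3⁻] = 4.14 mmol/L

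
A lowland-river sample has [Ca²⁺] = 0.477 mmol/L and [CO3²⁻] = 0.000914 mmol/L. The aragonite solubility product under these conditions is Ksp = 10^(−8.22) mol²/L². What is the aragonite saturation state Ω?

Ω = 0.0724

Ksp = 10^(−8.22) = 6.026×10^-9
Ω = [Ca²⁺][CO3²⁻]/Ksp = (0.477×10^-3)(0.000914×10^-3) / 6.026×10^-9 = 0.0724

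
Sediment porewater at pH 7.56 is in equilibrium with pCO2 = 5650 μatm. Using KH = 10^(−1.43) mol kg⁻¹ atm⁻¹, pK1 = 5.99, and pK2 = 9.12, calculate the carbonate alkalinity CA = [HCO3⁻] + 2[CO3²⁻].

[CO2*] = KH · pCO2 = 10^(−1.43) × 5650×10^-6 = 2.099×10^-4 mol/kg
α₀ = 1/(1 + K1/[H⁺] + K1K2/[H⁺]²) = 1/(1 + 10^+1.57 + 10^+0.01) = 0.02553
DIC = [CO2*]/α₀ = 2.099×10^-4 / 0.02553 = 8.224 mmol/kg
CA = (α₁ + 2α₂)·DIC = (0.9484 + 2×0.02612) × 8.224 = 8.23 mmol/kg

CA = 8.23 mmol/kg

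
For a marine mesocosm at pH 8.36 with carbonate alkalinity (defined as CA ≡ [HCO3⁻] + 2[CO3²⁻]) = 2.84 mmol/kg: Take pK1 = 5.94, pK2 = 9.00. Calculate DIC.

DIC = 2.40 mmol/kg

CA = [HCO3⁻] + 2[CO3²⁻] = (α₁ + 2α₂)·DIC
At pH 8.36: [H⁺]/K1 = 10^-2.42 = 0.0038019, K2/[H⁺] = 10^-0.64 = 0.22909
α₁ = 1/(1 + 0.0038019 + 0.22909) = 1/1.2329 = 0.8111; α₂ = α₁·K2/[H⁺] = 0.1858
α₁ + 2α₂ = 1.1827
DIC = CA / (α₁ + 2α₂) = 2.84 / 1.1827 = 2.40 mmol/kg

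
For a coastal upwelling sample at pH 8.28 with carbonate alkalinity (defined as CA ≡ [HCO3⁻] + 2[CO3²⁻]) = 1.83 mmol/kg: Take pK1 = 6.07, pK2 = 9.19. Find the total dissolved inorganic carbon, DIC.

CA = [HCO3⁻] + 2[CO3²⁻] = (α₁ + 2α₂)·DIC
At pH 8.28: [H⁺]/K1 = 10^-2.21 = 0.0061660, K2/[H⁺] = 10^-0.91 = 0.12303
α₁ = 1/(1 + 0.0061660 + 0.12303) = 1/1.1292 = 0.8856; α₂ = α₁·K2/[H⁺] = 0.1090
α₁ + 2α₂ = 1.1035
DIC = CA / (α₁ + 2α₂) = 1.83 / 1.1035 = 1.66 mmol/kg

DIC = 1.66 mmol/kg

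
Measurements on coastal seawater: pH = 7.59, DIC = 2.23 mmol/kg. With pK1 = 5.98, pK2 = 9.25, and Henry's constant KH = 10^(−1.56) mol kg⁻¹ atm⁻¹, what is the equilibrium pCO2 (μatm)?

pCO2 = 1900 μatm

α₀ = 1 / (1 + K1/[H⁺] + K1K2/[H⁺]²) = 1 / (1 + 10^+1.61 + 10^-0.05)
   = 1 / (1 + 40.738 + 0.89125) = 1/42.629 = 0.02346
[CO2*] = α₀ × DIC = 0.02346 × 2.23 = 0.05231 mmol/kg
pCO2 = [CO2*]/KH = 5.231×10^-5 / 2.754×10^-2 = 1900 μatm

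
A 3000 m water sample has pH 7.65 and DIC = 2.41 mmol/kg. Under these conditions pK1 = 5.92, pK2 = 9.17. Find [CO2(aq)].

α₀ = 1 / (1 + K1/[H⁺] + K1K2/[H⁺]²) = 1 / (1 + 10^+1.73 + 10^+0.21)
   = 1 / (1 + 53.703 + 1.6218) = 1/56.325 = 0.01775
[CO2*] = α₀ × DIC = 0.01775 × 2.41 = 0.0428 mmol/kg

[CO2*] = 0.0428 mmol/kg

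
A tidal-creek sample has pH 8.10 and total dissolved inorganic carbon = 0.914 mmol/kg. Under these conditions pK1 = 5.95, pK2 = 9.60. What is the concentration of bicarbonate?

[HCO3⁻] = 0.880 mmol/kg

α₁ = 1 / (1 + [H⁺]/K1 + K2/[H⁺]) = 1 / (1 + 10^-2.15 + 10^-1.50)
   = 1 / (1 + 0.0070795 + 0.031623) = 1/1.0387 = 0.9627
[HCO3⁻] = α₁ × DIC = 0.9627 × 0.914 = 0.880 mmol/kg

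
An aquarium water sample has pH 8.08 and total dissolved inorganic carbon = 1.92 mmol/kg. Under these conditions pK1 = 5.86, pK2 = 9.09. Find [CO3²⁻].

α₂ = 1 / (1 + [H⁺]/K2 + [H⁺]²/(K1K2)) = 1 / (1 + 10^+1.01 + 10^-1.21)
   = 1 / (1 + 10.233 + 0.061660) = 1/11.295 = 0.08854
[CO3²⁻] = α₂ × DIC = 0.08854 × 1.92 = 0.170 mmol/kg

[CO3²⁻] = 0.170 mmol/kg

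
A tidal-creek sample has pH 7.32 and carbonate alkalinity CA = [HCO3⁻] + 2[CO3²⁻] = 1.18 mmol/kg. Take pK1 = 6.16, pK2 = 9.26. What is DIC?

CA = [HCO3⁻] + 2[CO3²⁻] = (α₁ + 2α₂)·DIC
At pH 7.32: [H⁺]/K1 = 10^-1.16 = 0.069183, K2/[H⁺] = 10^-1.94 = 0.011482
α₁ = 1/(1 + 0.069183 + 0.011482) = 1/1.0807 = 0.9254; α₂ = α₁·K2/[H⁺] = 0.01062
α₁ + 2α₂ = 0.9466
DIC = CA / (α₁ + 2α₂) = 1.18 / 0.9466 = 1.25 mmol/kg

DIC = 1.25 mmol/kg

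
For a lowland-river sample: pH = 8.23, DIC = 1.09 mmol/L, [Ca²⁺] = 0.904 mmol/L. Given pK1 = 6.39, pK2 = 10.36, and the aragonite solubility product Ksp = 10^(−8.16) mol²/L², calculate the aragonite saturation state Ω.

Ω = 1.03

α₂ = 1 / (1 + [H⁺]/K2 + [H⁺]²/(K1K2)) = 1 / (1 + 10^+2.13 + 10^+0.29)
   = 1 / (1 + 134.90 + 1.9498) = 1/137.85 = 0.007254
[CO3²⁻] = α₂ × DIC = 0.007254 × 1.09 = 0.007907 mmol/L = 7.907 μmol/L
Ksp = 10^(−8.16) = 6.918×10^-9
Ω = [Ca²⁺][CO3²⁻]/Ksp = (0.904×10^-3)(7.907×10^-6) / 6.918×10^-9 = 1.03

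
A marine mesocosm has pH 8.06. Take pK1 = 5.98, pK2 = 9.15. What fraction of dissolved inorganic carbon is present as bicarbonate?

α₁ = 0.918

α₁ = 1 / (1 + [H⁺]/K1 + K2/[H⁺]) = 1 / (1 + 10^-2.08 + 10^-1.09)
   = 1 / (1 + 0.0083176 + 0.081283) = 1/1.0896 = 0.9178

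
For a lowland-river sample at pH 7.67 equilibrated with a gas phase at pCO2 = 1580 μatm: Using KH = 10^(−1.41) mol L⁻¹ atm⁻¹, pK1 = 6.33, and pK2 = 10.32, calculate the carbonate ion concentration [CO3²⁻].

[CO3²⁻] = 3.01 μmol/L

[CO2*] = KH · pCO2 = 10^(−1.41) × 1580×10^-6 = 6.147×10^-5 mol/L
α₀ = 1/(1 + K1/[H⁺] + K1K2/[H⁺]²) = 1/(1 + 10^+1.34 + 10^-1.31) = 0.04362
DIC = [CO2*]/α₀ = 6.147×10^-5 / 0.04362 = 1.409 mmol/L
[CO3²⁻] = α₂·DIC; α₂ = 0.002136, so [CO3²⁻] = 0.002136 × 1.409 = 0.00301 mmol/L = 3.01 μmol/L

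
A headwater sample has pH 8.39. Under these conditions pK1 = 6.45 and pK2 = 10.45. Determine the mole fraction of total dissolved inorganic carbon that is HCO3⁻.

α₁ = 0.980

α₁ = 1 / (1 + [H⁺]/K1 + K2/[H⁺]) = 1 / (1 + 10^-1.94 + 10^-2.06)
   = 1 / (1 + 0.011482 + 0.0087096) = 1/1.0202 = 0.9802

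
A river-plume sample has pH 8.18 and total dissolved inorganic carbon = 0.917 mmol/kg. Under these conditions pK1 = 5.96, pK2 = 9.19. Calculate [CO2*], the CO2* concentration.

[CO2*] = 5.01 μmol/kg

α₀ = 1 / (1 + K1/[H⁺] + K1K2/[H⁺]²) = 1 / (1 + 10^+2.22 + 10^+1.21)
   = 1 / (1 + 165.96 + 16.218) = 1/183.18 = 0.005459
[CO2*] = α₀ × DIC = 0.005459 × 0.917 = 0.00501 mmol/kg = 5.01 μmol/kg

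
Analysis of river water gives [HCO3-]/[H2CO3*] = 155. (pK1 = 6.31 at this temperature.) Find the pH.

From K1 = [H⁺][HCO3-]/[H2CO3*]:  pH = pK1 + log₁₀([HCO3-]/[H2CO3*])
log₁₀(155) = +2.190
pH = 6.31 + (+2.190) = 8.50

pH = 8.50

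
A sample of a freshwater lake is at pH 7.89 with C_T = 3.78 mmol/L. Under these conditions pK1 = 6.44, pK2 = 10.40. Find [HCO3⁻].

α₁ = 1 / (1 + [H⁺]/K1 + K2/[H⁺]) = 1 / (1 + 10^-1.45 + 10^-2.51)
   = 1 / (1 + 0.035481 + 0.0030903) = 1/1.0386 = 0.9629
[HCO3⁻] = α₁ × DIC = 0.9629 × 3.78 = 3.64 mmol/L

[HCO3⁻] = 3.64 mmol/L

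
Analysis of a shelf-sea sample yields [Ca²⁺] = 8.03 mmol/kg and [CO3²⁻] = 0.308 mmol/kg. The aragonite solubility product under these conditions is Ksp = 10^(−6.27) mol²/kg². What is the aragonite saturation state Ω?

Ksp = 10^(−6.27) = 5.370×10^-7
Ω = [Ca²⁺][CO3²⁻]/Ksp = (8.03×10^-3)(0.308×10^-3) / 5.370×10^-7 = 4.61

Ω = 4.61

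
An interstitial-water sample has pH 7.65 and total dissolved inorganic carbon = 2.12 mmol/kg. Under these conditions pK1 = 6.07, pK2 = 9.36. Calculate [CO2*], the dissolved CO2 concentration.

α₀ = 1 / (1 + K1/[H⁺] + K1K2/[H⁺]²) = 1 / (1 + 10^+1.58 + 10^-0.13)
   = 1 / (1 + 38.019 + 0.74131) = 1/39.760 = 0.02515
[CO2*] = α₀ × DIC = 0.02515 × 2.12 = 0.0533 mmol/kg

[CO2*] = 0.0533 mmol/kg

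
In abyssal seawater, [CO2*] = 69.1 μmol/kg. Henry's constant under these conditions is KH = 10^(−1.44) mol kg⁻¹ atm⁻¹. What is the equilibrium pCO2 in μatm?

pCO2 = 1900 μatm

KH = 10^(−1.44) = 3.631×10^-2 mol kg⁻¹ atm⁻¹
pCO2 = [CO2*]/KH = 69.1×10^-6 / 3.631×10^-2 = 1.90×10^-3 atm = 1900 μatm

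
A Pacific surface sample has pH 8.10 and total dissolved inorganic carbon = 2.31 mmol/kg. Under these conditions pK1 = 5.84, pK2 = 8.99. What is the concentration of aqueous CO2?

α₀ = 1 / (1 + K1/[H⁺] + K1K2/[H⁺]²) = 1 / (1 + 10^+2.26 + 10^+1.37)
   = 1 / (1 + 181.97 + 23.442) = 1/206.41 = 0.004845
[CO2*] = α₀ × DIC = 0.004845 × 2.31 = 0.0112 mmol/kg = 11.2 μmol/kg

[CO2*] = 11.2 μmol/kg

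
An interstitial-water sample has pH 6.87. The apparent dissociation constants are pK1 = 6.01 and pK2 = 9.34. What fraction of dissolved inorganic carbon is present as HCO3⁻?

α₁ = 1 / (1 + [H⁺]/K1 + K2/[H⁺]) = 1 / (1 + 10^-0.86 + 10^-2.47)
   = 1 / (1 + 0.13804 + 0.0033884) = 1/1.1414 = 0.8761

α₁ = 0.876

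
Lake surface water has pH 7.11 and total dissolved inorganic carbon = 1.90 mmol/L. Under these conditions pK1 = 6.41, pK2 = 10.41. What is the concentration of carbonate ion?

[CO3²⁻] = 0.794 μmol/L

α₂ = 1 / (1 + [H⁺]/K2 + [H⁺]²/(K1K2)) = 1 / (1 + 10^+3.30 + 10^+2.60)
   = 1 / (1 + 1995.3 + 398.11) = 1/2394.4 = 0.0004176
[CO3²⁻] = α₂ × DIC = 0.0004176 × 1.90 = 0.000794 mmol/L = 0.794 μmol/L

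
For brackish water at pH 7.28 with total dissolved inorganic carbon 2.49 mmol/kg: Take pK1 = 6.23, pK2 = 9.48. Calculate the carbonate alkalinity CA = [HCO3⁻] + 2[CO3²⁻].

CA = 2.30 mmol/kg

CA = [HCO3⁻] + 2[CO3²⁻] = (α₁ + 2α₂)·DIC
At pH 7.28: [H⁺]/K1 = 10^-1.05 = 0.089125, K2/[H⁺] = 10^-2.20 = 0.0063096
α₁ = 1/(1 + 0.089125 + 0.0063096) = 1/1.0954 = 0.9129; α₂ = α₁·K2/[H⁺] = 0.005760
α₁ + 2α₂ = 0.9244
CA = 0.9244 × 2.49 = 2.30 mmol/kg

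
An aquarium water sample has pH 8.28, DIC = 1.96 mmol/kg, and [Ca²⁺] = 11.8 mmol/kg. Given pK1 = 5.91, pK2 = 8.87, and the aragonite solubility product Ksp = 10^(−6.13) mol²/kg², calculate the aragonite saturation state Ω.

α₂ = 1 / (1 + [H⁺]/K2 + [H⁺]²/(K1K2)) = 1 / (1 + 10^+0.59 + 10^-1.78)
   = 1 / (1 + 3.8905 + 0.016596) = 1/4.9070 = 0.2038
[CO3²⁻] = α₂ × DIC = 0.2038 × 1.96 = 0.3994 mmol/kg
Ksp = 10^(−6.13) = 7.413×10^-7
Ω = [Ca²⁺][CO3²⁻]/Ksp = (11.8×10^-3)(3.994×10^-4) / 7.413×10^-7 = 6.36

Ω = 6.36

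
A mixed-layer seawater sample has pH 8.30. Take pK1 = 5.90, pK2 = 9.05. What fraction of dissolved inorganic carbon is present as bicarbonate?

α₁ = 0.846

α₁ = 1 / (1 + [H⁺]/K1 + K2/[H⁺]) = 1 / (1 + 10^-2.40 + 10^-0.75)
   = 1 / (1 + 0.0039811 + 0.17783) = 1/1.1818 = 0.8462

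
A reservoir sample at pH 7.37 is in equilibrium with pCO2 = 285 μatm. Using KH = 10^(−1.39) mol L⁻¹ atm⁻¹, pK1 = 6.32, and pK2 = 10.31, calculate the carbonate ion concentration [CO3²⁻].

[CO2*] = KH · pCO2 = 10^(−1.39) × 285×10^-6 = 1.161×10^-5 mol/L
α₀ = 1/(1 + K1/[H⁺] + K1K2/[H⁺]²) = 1/(1 + 10^+1.05 + 10^-1.89) = 0.08175
DIC = [CO2*]/α₀ = 1.161×10^-5 / 0.08175 = 0.1420 mmol/L
[CO3²⁻] = α₂·DIC; α₂ = 0.001053, so [CO3²⁻] = 0.001053 × 0.1420 = 0.000150 mmol/L = 0.150 μmol/L

[CO3²⁻] = 0.150 μmol/L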